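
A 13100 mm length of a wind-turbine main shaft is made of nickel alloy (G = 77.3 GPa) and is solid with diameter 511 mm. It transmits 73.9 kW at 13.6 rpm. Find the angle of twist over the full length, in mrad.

ω = 2π·13.6/60 = 1.424 rad/s, so T = P/ω = 73.9×10³ / 1.424 = 51890 N·m.
J = πd⁴/32 = π(0.511)⁴/32 = 6.694×10^-3 m⁴.
θ = T·L/(G·J) = 51890 × 13.1 / (77.3×10⁹ × 6.694×10^-3) = 1.314×10^-3 rad.

1.31 mrad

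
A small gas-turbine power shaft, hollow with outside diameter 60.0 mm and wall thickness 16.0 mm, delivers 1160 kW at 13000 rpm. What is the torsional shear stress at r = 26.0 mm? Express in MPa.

ω = 2π·13000/60 = 1361 rad/s, so T = P/ω = 1160×10³ / 1361 = 852.1 N·m.
J = π(d_o⁴ − d_i⁴)/32 = π(0.0600⁴ − 0.0280⁴)/32 = 1.212×10^-6 m⁴.
Shear stress varies linearly with radius: τ = T·r/J = 852.1 × 0.0260 / 1.212×10^-6 = 1.828×10^7 Pa.

18.3 MPa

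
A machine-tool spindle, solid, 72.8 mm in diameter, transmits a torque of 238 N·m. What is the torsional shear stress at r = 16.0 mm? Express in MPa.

J = πd⁴/32 = π(0.0728)⁴/32 = 2.758×10^-6 m⁴.
Shear stress varies linearly with radius: τ = T·r/J = 238.0 × 0.0160 / 2.758×10^-6 = 1.381×10^6 Pa.

1.38 MPa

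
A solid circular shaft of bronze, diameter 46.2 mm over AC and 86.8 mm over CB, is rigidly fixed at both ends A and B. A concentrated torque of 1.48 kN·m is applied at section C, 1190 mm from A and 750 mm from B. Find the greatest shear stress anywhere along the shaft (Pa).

1.10e7 Pa

Compatibility: T_A·a/J_AC = T_B·b/J_CB with T_A + T_B = T₀.
J_AC = 4.47×10^-7 m⁴, J_CB = 5.57×10^-6 m⁴, so T_A = T₀·(J_AC/a)/((J_AC/a)+(J_CB/b)) = 71.26 N·m, T_B = 1409 N·m.
τ in each portion: τ_AC = 3.68×10^6 Pa, τ_CB = 1.10×10^7 Pa; maximum is in CB.
τ_max = T_CB·r/J = 1409·0.0434/5.57×10^-6 = 1.097×10^7 Pa.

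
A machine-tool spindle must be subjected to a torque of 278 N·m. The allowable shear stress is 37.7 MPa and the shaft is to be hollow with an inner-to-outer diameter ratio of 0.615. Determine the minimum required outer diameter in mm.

35.3 mm

For a hollow shaft with d_i/d_o = 0.615: τ_max = 16T/(π d_o³ (1−k⁴)), so d_o = [16T/(π τ_allow (1−k⁴))]^(1/3) = [16·278.0/(π·3.77×10^7·0.8569)]^(1/3) = 0.03526 m.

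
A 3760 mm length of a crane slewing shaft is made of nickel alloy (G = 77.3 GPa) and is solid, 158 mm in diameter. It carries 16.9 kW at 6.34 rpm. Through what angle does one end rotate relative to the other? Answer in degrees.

1.16°

ω = 2π·6.34/60 = 0.6639 rad/s, so T = P/ω = 16.9×10³ / 0.6639 = 25450 N·m.
J = πd⁴/32 = π(0.158)⁴/32 = 6.118×10^-5 m⁴.
θ = T·L/(G·J) = 25450 × 3.76 / (77.3×10⁹ × 6.118×10^-5) = 0.02024 rad.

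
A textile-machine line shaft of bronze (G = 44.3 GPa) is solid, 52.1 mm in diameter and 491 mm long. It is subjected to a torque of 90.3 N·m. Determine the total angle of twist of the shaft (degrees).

J = πd⁴/32 = π(0.0521)⁴/32 = 7.234×10^-7 m⁴.
θ = T·L/(G·J) = 90.30 × 0.491 / (44.3×10⁹ × 7.234×10^-7) = 1.384×10^-3 rad.

0.0793°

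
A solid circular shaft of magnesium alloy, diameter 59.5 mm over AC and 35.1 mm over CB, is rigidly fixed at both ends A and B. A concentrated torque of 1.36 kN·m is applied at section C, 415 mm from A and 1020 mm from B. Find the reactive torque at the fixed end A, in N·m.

1300 N·m

Compatibility: T_A·a/J_AC = T_B·b/J_CB with T_A + T_B = T₀.
J_AC = 1.23×10^-6 m⁴, J_CB = 1.49×10^-7 m⁴, so T_A = T₀·(J_AC/a)/((J_AC/a)+(J_CB/b)) = 1296 N·m, T_B = 63.86 N·m.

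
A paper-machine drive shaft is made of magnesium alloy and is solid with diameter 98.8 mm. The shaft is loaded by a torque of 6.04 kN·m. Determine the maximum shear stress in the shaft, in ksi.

J = πd⁴/32 = π(0.0988)⁴/32 = 9.355×10^-6 m⁴.
τ_max = T·r/J = 6040 × 0.0494 / 9.355×10^-6 = 3.190×10^7 Pa.

4.63 ksi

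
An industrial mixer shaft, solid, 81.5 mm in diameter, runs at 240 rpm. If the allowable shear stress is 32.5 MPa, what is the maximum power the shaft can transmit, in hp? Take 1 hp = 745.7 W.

J = πd⁴/32 = π(0.0815)⁴/32 = 4.331×10^-6 m⁴.
T_max = τ_allow·J/r = 3.25×10^7 × 4.331×10^-6 / 0.0408 = 3455 N·m.
ω = 2π·240/60 = 25.13 rad/s, so P_max = T_max·ω = 8.682×10^4 W.

116 hp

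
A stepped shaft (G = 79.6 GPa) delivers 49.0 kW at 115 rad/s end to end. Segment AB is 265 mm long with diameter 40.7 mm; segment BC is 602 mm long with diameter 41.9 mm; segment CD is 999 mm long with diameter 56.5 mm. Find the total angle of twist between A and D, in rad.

0.0213 rad

ω = 115 rad/s, so T = P/ω = 49.0×10³ / 115.0 = 426.1 N·m.
J_AB = π(0.0407)⁴/32 = 2.69×10^-7 m⁴; J_BC = π(0.0419)⁴/32 = 3.03×10^-7 m⁴; J_CD = π(0.0565)⁴/32 = 1.00×10^-6 m⁴.
θ = (T/G)·Σ L_i/J_i = (426.1/79.6×10⁹)·(0.265/2.69×10^-7 + 0.602/3.03×10^-7 + 0.999/1.00×10^-6) = 0.02126 rad.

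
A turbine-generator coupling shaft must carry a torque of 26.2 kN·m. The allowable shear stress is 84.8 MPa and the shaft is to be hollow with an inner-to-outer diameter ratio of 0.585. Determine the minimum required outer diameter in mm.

For a hollow shaft with d_i/d_o = 0.585: τ_max = 16T/(π d_o³ (1−k⁴)), so d_o = [16T/(π τ_allow (1−k⁴))]^(1/3) = [16·26200/(π·8.48×10^7·0.8829)]^(1/3) = 0.1212 m.

121 mm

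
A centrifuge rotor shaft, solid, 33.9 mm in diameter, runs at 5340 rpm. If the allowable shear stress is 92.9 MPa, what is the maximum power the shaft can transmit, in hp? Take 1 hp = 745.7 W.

533 hp

J = πd⁴/32 = π(0.0339)⁴/32 = 1.297×10^-7 m⁴.
T_max = τ_allow·J/r = 9.29×10^7 × 1.297×10^-7 / 0.0169 = 710.6 N·m.
ω = 2π·5340/60 = 559.2 rad/s, so P_max = T_max·ω = 3.974×10^5 W.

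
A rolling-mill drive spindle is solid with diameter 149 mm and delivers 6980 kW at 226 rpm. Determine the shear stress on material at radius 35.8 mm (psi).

31600 psi

ω = 2π·226/60 = 23.67 rad/s, so T = P/ω = 6980×10³ / 23.67 = 294900 N·m.
J = πd⁴/32 = π(0.149)⁴/32 = 4.839×10^-5 m⁴.
Shear stress varies linearly with radius: τ = T·r/J = 294900 × 0.0358 / 4.839×10^-5 = 2.182×10^8 Pa.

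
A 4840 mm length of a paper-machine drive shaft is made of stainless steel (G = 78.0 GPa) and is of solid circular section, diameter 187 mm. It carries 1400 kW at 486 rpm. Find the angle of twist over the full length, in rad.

ω = 2π·486/60 = 50.89 rad/s, so T = P/ω = 1400×10³ / 50.89 = 27510 N·m.
J = πd⁴/32 = π(0.187)⁴/32 = 1.201×10^-4 m⁴.
θ = T·L/(G·J) = 27510 × 4.84 / (78.0×10⁹ × 1.201×10^-4) = 0.01422 rad.

0.0142 rad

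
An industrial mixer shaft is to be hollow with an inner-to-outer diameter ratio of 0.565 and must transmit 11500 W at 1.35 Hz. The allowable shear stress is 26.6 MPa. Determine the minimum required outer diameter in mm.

66.1 mm

ω = 2π·1.35 = 8.482 rad/s, so T = P/ω = 11500 / 8.482 = 1356 N·m.
For a hollow shaft with d_i/d_o = 0.565: τ_max = 16T/(π d_o³ (1−k⁴)), so d_o = [16T/(π τ_allow (1−k⁴))]^(1/3) = [16·1356/(π·2.66×10^7·0.8981)]^(1/3) = 0.06612 m.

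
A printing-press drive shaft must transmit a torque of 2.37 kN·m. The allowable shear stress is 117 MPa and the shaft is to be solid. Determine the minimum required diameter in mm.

46.9 mm

For a solid shaft τ_max = 16T/(πd³), so d = (16T/(π τ_allow))^(1/3) = (16·2370/(π·1.17×10^8))^(1/3) = 0.04690 m.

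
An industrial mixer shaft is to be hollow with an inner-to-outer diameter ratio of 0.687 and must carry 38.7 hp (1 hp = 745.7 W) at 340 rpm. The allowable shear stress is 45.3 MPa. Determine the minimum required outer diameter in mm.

ω = 2π·340/60 = 35.60 rad/s, so T = P/ω = 38.7×745.7 / 35.60 = 810.5 N·m.
For a hollow shaft with d_i/d_o = 0.687: τ_max = 16T/(π d_o³ (1−k⁴)), so d_o = [16T/(π τ_allow (1−k⁴))]^(1/3) = [16·810.5/(π·4.53×10^7·0.7772)]^(1/3) = 0.04894 m.

48.9 mm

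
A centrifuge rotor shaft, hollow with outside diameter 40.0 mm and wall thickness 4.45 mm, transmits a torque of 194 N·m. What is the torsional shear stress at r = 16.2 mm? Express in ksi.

2.86 ksi

J = π(d_o⁴ − d_i⁴)/32 = π(0.0400⁴ − 0.0311⁴)/32 = 1.595×10^-7 m⁴.
Shear stress varies linearly with radius: τ = T·r/J = 194.0 × 0.0162 / 1.595×10^-7 = 1.971×10^7 Pa.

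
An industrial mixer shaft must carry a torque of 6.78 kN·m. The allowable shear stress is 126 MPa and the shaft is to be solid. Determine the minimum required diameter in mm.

65.0 mm

For a solid shaft τ_max = 16T/(πd³), so d = (16T/(π τ_allow))^(1/3) = (16·6780/(π·1.26×10^8))^(1/3) = 0.06495 m.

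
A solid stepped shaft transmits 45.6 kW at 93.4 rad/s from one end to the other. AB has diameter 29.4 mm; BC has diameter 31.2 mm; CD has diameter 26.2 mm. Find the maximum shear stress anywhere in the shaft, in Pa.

ω = 93.4 rad/s, so T = P/ω = 45.6×10³ / 93.40 = 488.2 N·m.
Under the same torque, τ_max = 16T/(πd³) is largest where d is smallest — segment CD (d = 26.2 mm).
τ_max = 16·488.2/(π·(0.0262)³) = 1.383×10^8 Pa.

1.38e8 Pa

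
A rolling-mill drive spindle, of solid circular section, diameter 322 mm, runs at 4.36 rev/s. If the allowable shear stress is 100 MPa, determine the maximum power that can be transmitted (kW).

J = πd⁴/32 = π(0.322)⁴/32 = 1.055×10^-3 m⁴.
T_max = τ_allow·J/r = 1.00×10^8 × 1.055×10^-3 / 0.161 = 655500 N·m.
ω = 2π·4.36 = 27.39 rad/s, so P_max = T_max·ω = 1.796×10^7 W.

18000 kW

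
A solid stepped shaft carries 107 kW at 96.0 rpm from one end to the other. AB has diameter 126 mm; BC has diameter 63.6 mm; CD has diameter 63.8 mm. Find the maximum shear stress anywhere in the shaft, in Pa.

2.11e8 Pa

ω = 2π·96.0/60 = 10.05 rad/s, so T = P/ω = 107×10³ / 10.05 = 10640 N·m.
Under the same torque, τ_max = 16T/(πd³) is largest where d is smallest — segment BC (d = 63.6 mm).
τ_max = 16·10640/(π·(0.0636)³) = 2.107×10^8 Pa.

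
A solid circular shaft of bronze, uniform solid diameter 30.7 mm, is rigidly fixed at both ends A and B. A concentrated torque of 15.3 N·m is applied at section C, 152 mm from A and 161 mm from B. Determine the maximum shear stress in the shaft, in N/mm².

With uniform GJ and both ends fixed, compatibility θ_AC = θ_CB gives T_A·a = T_B·b, together with T_A + T_B = T₀.
T_A = T₀·b/(a+b) = 15.30·161/313.0 = 7.870 N·m; T_B = 7.430 N·m.
τ in each portion: τ_AC = 1.39×10^6 Pa, τ_CB = 1.31×10^6 Pa; maximum is in AC.
τ_max = T_AC·r/J = 7.870·0.0153/8.72×10^-8 = 1.385×10^6 Pa.

1.39 N/mm²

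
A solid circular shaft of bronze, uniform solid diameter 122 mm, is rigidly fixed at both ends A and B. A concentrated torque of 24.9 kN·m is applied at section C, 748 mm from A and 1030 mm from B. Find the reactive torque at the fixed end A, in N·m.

With uniform GJ and both ends fixed, compatibility θ_AC = θ_CB gives T_A·a = T_B·b, together with T_A + T_B = T₀.
T_A = T₀·b/(a+b) = 24900·1030/1778 = 14420 N·m; T_B = 10480 N·m.

14400 N·m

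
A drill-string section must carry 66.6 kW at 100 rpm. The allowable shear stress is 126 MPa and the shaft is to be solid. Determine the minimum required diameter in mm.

ω = 2π·100/60 = 10.47 rad/s, so T = P/ω = 66.6×10³ / 10.47 = 6360 N·m.
For a solid shaft τ_max = 16T/(πd³), so d = (16T/(π τ_allow))^(1/3) = (16·6360/(π·1.26×10^8))^(1/3) = 0.06358 m.

63.6 mm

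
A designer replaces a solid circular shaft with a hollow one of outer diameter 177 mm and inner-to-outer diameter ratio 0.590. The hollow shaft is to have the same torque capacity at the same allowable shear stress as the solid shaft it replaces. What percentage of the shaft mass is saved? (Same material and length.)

28.9 %

Equal τ_max and T ⇒ the solid shaft needs d_s³ = d_o³(1−k⁴), so d_s = 177·(1−0.590⁴)^(1/3) = 169.5 mm.
Area ratio A_h/A_s = d_o²(1−k²)/d_s² = (1−k²)/(1−k⁴)^(2/3) = 0.7105.
Mass saving = 1 − 0.7105 = 28.9 %.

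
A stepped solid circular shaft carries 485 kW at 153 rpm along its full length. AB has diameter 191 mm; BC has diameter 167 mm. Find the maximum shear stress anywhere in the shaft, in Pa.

ω = 2π·153/60 = 16.02 rad/s, so T = P/ω = 485×10³ / 16.02 = 30270 N·m.
Under the same torque, τ_max = 16T/(πd³) is largest where d is smallest — segment BC (d = 167 mm).
τ_max = 16·30270/(π·(0.167)³) = 3.310×10^7 Pa.

3.31e7 Pa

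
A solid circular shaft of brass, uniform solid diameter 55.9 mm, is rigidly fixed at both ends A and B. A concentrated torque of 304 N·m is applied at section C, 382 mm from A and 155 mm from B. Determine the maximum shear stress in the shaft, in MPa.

6.31 MPa

With uniform GJ and both ends fixed, compatibility θ_AC = θ_CB gives T_A·a = T_B·b, together with T_A + T_B = T₀.
T_A = T₀·b/(a+b) = 304.0·155/537.0 = 87.75 N·m; T_B = 216.3 N·m.
τ in each portion: τ_AC = 2.56×10^6 Pa, τ_CB = 6.31×10^6 Pa; maximum is in CB.
τ_max = T_CB·r/J = 216.3·0.0279/9.59×10^-7 = 6.305×10^6 Pa.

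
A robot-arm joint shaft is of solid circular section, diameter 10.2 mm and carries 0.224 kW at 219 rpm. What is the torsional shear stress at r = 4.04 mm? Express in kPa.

ω = 2π·219/60 = 22.93 rad/s, so T = P/ω = 0.224×10³ / 22.93 = 9.767 N·m.
J = πd⁴/32 = π(0.0102)⁴/32 = 1.063×10^-9 m⁴.
Shear stress varies linearly with radius: τ = T·r/J = 9.767 × 0.00404 / 1.063×10^-9 = 3.713×10^7 Pa.

37100 kPa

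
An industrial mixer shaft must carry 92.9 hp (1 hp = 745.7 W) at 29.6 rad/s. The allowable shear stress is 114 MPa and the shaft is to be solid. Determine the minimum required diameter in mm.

47.1 mm

ω = 29.6 rad/s, so T = P/ω = 92.9×745.7 / 29.60 = 2340 N·m.
For a solid shaft τ_max = 16T/(πd³), so d = (16T/(π τ_allow))^(1/3) = (16·2340/(π·1.14×10^8))^(1/3) = 0.04711 m.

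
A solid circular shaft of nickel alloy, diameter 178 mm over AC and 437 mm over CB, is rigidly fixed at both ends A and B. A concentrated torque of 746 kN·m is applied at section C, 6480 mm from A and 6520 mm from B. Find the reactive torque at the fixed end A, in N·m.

Compatibility: T_A·a/J_AC = T_B·b/J_CB with T_A + T_B = T₀.
J_AC = 9.86×10^-5 m⁴, J_CB = 3.58×10^-3 m⁴, so T_A = T₀·(J_AC/a)/((J_AC/a)+(J_CB/b)) = 20100 N·m, T_B = 725900 N·m.

20100 N·m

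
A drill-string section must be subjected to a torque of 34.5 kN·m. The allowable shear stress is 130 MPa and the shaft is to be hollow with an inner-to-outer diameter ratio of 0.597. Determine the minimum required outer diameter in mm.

116 mm

For a hollow shaft with d_i/d_o = 0.597: τ_max = 16T/(π d_o³ (1−k⁴)), so d_o = [16T/(π τ_allow (1−k⁴))]^(1/3) = [16·34500/(π·1.30×10^8·0.8730)]^(1/3) = 0.1157 m.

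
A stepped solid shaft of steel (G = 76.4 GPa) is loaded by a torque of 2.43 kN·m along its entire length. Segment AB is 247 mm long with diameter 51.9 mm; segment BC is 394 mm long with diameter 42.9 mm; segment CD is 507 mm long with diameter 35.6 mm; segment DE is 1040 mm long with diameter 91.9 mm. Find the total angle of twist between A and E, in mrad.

J_AB = π(0.0519)⁴/32 = 7.12×10^-7 m⁴; J_BC = π(0.0429)⁴/32 = 3.33×10^-7 m⁴; J_CD = π(0.0356)⁴/32 = 1.58×10^-7 m⁴; J_DE = π(0.0919)⁴/32 = 7.00×10^-6 m⁴.
θ = (T/G)·Σ L_i/J_i = (2430/76.4×10⁹)·(0.247/7.12×10^-7 + 0.394/3.33×10^-7 + 0.507/1.58×10^-7 + 1.04/7.00×10^-6) = 0.1557 rad.

156 mrad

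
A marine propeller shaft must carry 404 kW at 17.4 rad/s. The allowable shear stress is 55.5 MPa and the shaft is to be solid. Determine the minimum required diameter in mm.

129 mm

ω = 17.4 rad/s, so T = P/ω = 404×10³ / 17.40 = 23220 N·m.
For a solid shaft τ_max = 16T/(πd³), so d = (16T/(π τ_allow))^(1/3) = (16·23220/(π·5.55×10^7))^(1/3) = 0.1287 m.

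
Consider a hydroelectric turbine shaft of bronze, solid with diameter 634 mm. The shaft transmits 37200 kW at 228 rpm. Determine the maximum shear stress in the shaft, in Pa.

3.11e7 Pa

ω = 2π·228/60 = 23.88 rad/s, so T = P/ω = 37200×10³ / 23.88 = 1.558e6 N·m.
J = πd⁴/32 = π(0.634)⁴/32 = 0.01586 m⁴.
τ_max = T·r/J = 1.558e6 × 0.317 / 0.01586 = 3.114×10^7 Pa.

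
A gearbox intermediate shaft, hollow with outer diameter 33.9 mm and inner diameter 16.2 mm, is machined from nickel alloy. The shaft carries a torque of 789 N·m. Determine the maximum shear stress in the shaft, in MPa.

109 MPa

J = π(d_o⁴ − d_i⁴)/32 = π(0.0339⁴ − 0.0162⁴)/32 = 1.229×10^-7 m⁴.
τ_max = T·r/J = 789.0 × 0.0169 / 1.229×10^-7 = 1.088×10^8 Pa.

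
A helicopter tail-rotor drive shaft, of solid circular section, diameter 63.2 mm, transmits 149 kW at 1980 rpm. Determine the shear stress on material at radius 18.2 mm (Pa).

ω = 2π·1980/60 = 207.3 rad/s, so T = P/ω = 149×10³ / 207.3 = 718.6 N·m.
J = πd⁴/32 = π(0.0632)⁴/32 = 1.566×10^-6 m⁴.
Shear stress varies linearly with radius: τ = T·r/J = 718.6 × 0.0182 / 1.566×10^-6 = 8.350×10^6 Pa.

8.35e6 Pa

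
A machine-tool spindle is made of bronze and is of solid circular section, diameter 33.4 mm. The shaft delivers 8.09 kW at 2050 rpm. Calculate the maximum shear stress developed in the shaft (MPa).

ω = 2π·2050/60 = 214.7 rad/s, so T = P/ω = 8.09×10³ / 214.7 = 37.68 N·m.
J = πd⁴/32 = π(0.0334)⁴/32 = 1.222×10^-7 m⁴.
τ_max = T·r/J = 37.68 × 0.0167 / 1.222×10^-7 = 5.151×10^6 Pa.

5.15 MPa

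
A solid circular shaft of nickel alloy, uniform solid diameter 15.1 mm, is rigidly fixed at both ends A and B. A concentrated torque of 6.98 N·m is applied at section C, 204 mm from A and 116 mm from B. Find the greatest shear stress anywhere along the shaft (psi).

With uniform GJ and both ends fixed, compatibility θ_AC = θ_CB gives T_A·a = T_B·b, together with T_A + T_B = T₀.
T_A = T₀·b/(a+b) = 6.980·116/320.0 = 2.530 N·m; T_B = 4.450 N·m.
τ in each portion: τ_AC = 3.74×10^6 Pa, τ_CB = 6.58×10^6 Pa; maximum is in CB.
τ_max = T_CB·r/J = 4.450·0.00755/5.10×10^-9 = 6.582×10^6 Pa.

955 psi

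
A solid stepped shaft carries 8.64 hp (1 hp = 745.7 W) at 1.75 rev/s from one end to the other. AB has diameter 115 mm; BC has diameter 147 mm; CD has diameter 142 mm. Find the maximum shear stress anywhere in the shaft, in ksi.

ω = 2π·1.75 = 11.00 rad/s, so T = P/ω = 8.64×745.7 / 11.00 = 585.9 N·m.
Under the same torque, τ_max = 16T/(πd³) is largest where d is smallest — segment AB (d = 115 mm).
τ_max = 16·585.9/(π·(0.115)³) = 1.962×10^6 Pa.

0.285 ksi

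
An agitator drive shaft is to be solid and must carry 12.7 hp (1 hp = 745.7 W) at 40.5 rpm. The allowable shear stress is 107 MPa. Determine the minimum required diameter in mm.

ω = 2π·40.5/60 = 4.241 rad/s, so T = P/ω = 12.7×745.7 / 4.241 = 2233 N·m.
For a solid shaft τ_max = 16T/(πd³), so d = (16T/(π τ_allow))^(1/3) = (16·2233/(π·1.07×10^8))^(1/3) = 0.04737 m.

47.4 mm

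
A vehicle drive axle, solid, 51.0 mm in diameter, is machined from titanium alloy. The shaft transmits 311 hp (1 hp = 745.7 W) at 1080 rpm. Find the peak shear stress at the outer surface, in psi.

11400 psi

ω = 2π·1080/60 = 113.1 rad/s, so T = P/ω = 311×745.7 / 113.1 = 2051 N·m.
J = πd⁴/32 = π(0.0510)⁴/32 = 6.642×10^-7 m⁴.
τ_max = T·r/J = 2051 × 0.0255 / 6.642×10^-7 = 7.873×10^7 Pa.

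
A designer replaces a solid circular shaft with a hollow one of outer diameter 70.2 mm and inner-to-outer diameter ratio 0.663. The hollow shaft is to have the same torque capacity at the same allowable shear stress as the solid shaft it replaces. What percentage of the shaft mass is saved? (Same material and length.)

Equal τ_max and T ⇒ the solid shaft needs d_s³ = d_o³(1−k⁴), so d_s = 70.2·(1−0.663⁴)^(1/3) = 65.35 mm.
Area ratio A_h/A_s = d_o²(1−k²)/d_s² = (1−k²)/(1−k⁴)^(2/3) = 0.6467.
Mass saving = 1 − 0.6467 = 35.3 %.

35.3 %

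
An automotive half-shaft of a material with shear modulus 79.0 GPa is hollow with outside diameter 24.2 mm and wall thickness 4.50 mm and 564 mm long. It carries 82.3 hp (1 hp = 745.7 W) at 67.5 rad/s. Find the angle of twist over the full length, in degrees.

ω = 67.5 rad/s, so T = P/ω = 82.3×745.7 / 67.50 = 909.2 N·m.
J = π(d_o⁴ − d_i⁴)/32 = π(0.0242⁴ − 0.0152⁴)/32 = 2.843×10^-8 m⁴.
θ = T·L/(G·J) = 909.2 × 0.564 / (79.0×10⁹ × 2.843×10^-8) = 0.2283 rad.

13.1°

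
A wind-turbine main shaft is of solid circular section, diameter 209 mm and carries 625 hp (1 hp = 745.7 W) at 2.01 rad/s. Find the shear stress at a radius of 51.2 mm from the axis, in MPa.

ω = 2.01 rad/s, so T = P/ω = 625×745.7 / 2.010 = 231900 N·m.
J = πd⁴/32 = π(0.209)⁴/32 = 1.873×10^-4 m⁴.
Shear stress varies linearly with radius: τ = T·r/J = 231900 × 0.0512 / 1.873×10^-4 = 6.338×10^7 Pa.

63.4 MPa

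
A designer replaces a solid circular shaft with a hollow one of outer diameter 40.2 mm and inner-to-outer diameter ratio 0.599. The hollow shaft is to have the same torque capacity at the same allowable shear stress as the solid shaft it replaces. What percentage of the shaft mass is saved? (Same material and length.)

29.7 %

Equal τ_max and T ⇒ the solid shaft needs d_s³ = d_o³(1−k⁴), so d_s = 40.2·(1−0.599⁴)^(1/3) = 38.40 mm.
Area ratio A_h/A_s = d_o²(1−k²)/d_s² = (1−k²)/(1−k⁴)^(2/3) = 0.7029.
Mass saving = 1 − 0.7029 = 29.7 %.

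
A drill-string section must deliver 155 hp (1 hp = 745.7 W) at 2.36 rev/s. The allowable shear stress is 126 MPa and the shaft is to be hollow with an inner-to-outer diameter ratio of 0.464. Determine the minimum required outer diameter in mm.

ω = 2π·2.36 = 14.83 rad/s, so T = P/ω = 155×745.7 / 14.83 = 7795 N·m.
For a hollow shaft with d_i/d_o = 0.464: τ_max = 16T/(π d_o³ (1−k⁴)), so d_o = [16T/(π τ_allow (1−k⁴))]^(1/3) = [16·7795/(π·1.26×10^8·0.9536)]^(1/3) = 0.06913 m.

69.1 mm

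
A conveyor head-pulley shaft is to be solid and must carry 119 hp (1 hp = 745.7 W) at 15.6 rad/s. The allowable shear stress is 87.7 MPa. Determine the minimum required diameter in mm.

69.1 mm

ω = 15.6 rad/s, so T = P/ω = 119×745.7 / 15.60 = 5688 N·m.
For a solid shaft τ_max = 16T/(πd³), so d = (16T/(π τ_allow))^(1/3) = (16·5688/(π·8.77×10^7))^(1/3) = 0.06913 m.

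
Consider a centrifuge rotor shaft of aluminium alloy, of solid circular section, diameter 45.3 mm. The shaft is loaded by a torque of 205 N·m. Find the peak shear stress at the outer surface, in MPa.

11.2 MPa

J = πd⁴/32 = π(0.0453)⁴/32 = 4.134×10^-7 m⁴.
τ_max = T·r/J = 205.0 × 0.0226 / 4.134×10^-7 = 1.123×10^7 Pa.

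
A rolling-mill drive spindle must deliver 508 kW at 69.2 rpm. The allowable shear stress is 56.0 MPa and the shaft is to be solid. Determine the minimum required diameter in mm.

ω = 2π·69.2/60 = 7.247 rad/s, so T = P/ω = 508×10³ / 7.247 = 70100 N·m.
For a solid shaft τ_max = 16T/(πd³), so d = (16T/(π τ_allow))^(1/3) = (16·70100/(π·5.60×10^7))^(1/3) = 0.1854 m.

185 mm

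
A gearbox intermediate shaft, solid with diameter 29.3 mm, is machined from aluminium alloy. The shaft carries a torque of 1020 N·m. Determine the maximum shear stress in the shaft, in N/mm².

J = πd⁴/32 = π(0.0293)⁴/32 = 7.236×10^-8 m⁴.
τ_max = T·r/J = 1020 × 0.0146 / 7.236×10^-8 = 2.065×10^8 Pa.

207 N/mm²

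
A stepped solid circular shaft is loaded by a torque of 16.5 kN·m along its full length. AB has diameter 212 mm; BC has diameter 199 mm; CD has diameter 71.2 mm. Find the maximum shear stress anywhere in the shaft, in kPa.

Under the same torque, τ_max = 16T/(πd³) is largest where d is smallest — segment CD (d = 71.2 mm).
τ_max = 16·16500/(π·(0.0712)³) = 2.328×10^8 Pa.

233000 kPa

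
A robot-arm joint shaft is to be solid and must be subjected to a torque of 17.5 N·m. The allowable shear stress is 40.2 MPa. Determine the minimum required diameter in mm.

For a solid shaft τ_max = 16T/(πd³), so d = (16T/(π τ_allow))^(1/3) = (16·17.50/(π·4.02×10^7))^(1/3) = 0.01304 m.

13.0 mm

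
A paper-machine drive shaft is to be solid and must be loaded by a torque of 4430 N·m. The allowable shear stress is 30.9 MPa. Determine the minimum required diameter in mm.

For a solid shaft τ_max = 16T/(πd³), so d = (16T/(π τ_allow))^(1/3) = (16·4430/(π·3.09×10^7))^(1/3) = 0.09005 m.

90.0 mm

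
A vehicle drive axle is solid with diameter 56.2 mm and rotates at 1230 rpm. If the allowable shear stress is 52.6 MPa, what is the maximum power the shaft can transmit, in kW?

236 kW

J = πd⁴/32 = π(0.0562)⁴/32 = 9.794×10^-7 m⁴.
T_max = τ_allow·J/r = 5.26×10^7 × 9.794×10^-7 / 0.0281 = 1833 N·m.
ω = 2π·1230/60 = 128.8 rad/s, so P_max = T_max·ω = 2.361×10^5 W.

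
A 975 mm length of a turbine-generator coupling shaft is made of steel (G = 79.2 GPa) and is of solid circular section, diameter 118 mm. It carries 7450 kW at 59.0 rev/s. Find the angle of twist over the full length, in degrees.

ω = 2π·59.0 = 370.7 rad/s, so T = P/ω = 7450×10³ / 370.7 = 20100 N·m.
J = πd⁴/32 = π(0.118)⁴/32 = 1.903×10^-5 m⁴.
θ = T·L/(G·J) = 20100 × 0.975 / (79.2×10⁹ × 1.903×10^-5) = 0.01300 rad.

0.745°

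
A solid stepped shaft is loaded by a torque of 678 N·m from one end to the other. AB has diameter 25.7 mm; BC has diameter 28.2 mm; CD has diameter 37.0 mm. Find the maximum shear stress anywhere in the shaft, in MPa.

203 MPa

Under the same torque, τ_max = 16T/(πd³) is largest where d is smallest — segment AB (d = 25.7 mm).
τ_max = 16·678.0/(π·(0.0257)³) = 2.034×10^8 Pa.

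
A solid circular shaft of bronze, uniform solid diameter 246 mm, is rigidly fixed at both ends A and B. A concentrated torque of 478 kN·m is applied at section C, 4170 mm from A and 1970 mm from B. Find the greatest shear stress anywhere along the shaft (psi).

16100 psi

With uniform GJ and both ends fixed, compatibility θ_AC = θ_CB gives T_A·a = T_B·b, together with T_A + T_B = T₀.
T_A = T₀·b/(a+b) = 478000·1970/6140 = 153400 N·m; T_B = 324600 N·m.
τ in each portion: τ_AC = 5.25×10^7 Pa, τ_CB = 1.11×10^8 Pa; maximum is in CB.
τ_max = T_CB·r/J = 324600·0.123/3.60×10^-4 = 1.111×10^8 Pa.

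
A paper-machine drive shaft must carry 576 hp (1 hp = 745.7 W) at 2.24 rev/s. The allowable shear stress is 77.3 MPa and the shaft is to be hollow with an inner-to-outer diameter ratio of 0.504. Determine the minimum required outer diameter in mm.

129 mm

ω = 2π·2.24 = 14.07 rad/s, so T = P/ω = 576×745.7 / 14.07 = 30520 N·m.
For a hollow shaft with d_i/d_o = 0.504: τ_max = 16T/(π d_o³ (1−k⁴)), so d_o = [16T/(π τ_allow (1−k⁴))]^(1/3) = [16·30520/(π·7.73×10^7·0.9355)]^(1/3) = 0.1291 m.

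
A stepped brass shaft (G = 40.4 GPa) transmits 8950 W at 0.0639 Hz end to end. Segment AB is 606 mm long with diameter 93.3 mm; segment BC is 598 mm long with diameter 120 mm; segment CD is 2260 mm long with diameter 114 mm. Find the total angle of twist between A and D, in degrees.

ω = 2π·0.0639 = 0.4015 rad/s, so T = P/ω = 8950 / 0.4015 = 22290 N·m.
J_AB = π(0.0933)⁴/32 = 7.44×10^-6 m⁴; J_BC = π(0.120)⁴/32 = 2.04×10^-5 m⁴; J_CD = π(0.114)⁴/32 = 1.66×10^-5 m⁴.
θ = (T/G)·Σ L_i/J_i = (22290/40.4×10⁹)·(0.606/7.44×10^-6 + 0.598/2.04×10^-5 + 2.26/1.66×10^-5) = 0.1364 rad.

7.81°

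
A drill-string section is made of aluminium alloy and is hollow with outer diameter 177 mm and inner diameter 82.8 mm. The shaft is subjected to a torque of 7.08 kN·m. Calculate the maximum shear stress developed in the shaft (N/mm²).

6.83 N/mm²

J = π(d_o⁴ − d_i⁴)/32 = π(0.177⁴ − 0.0828⁴)/32 = 9.174×10^-5 m⁴.
τ_max = T·r/J = 7080 × 0.0885 / 9.174×10^-5 = 6.830×10^6 Pa.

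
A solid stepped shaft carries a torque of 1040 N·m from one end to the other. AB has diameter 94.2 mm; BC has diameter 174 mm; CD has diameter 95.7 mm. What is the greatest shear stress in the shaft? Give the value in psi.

919 psi

Under the same torque, τ_max = 16T/(πd³) is largest where d is smallest — segment AB (d = 94.2 mm).
τ_max = 16·1040/(π·(0.0942)³) = 6.337×10^6 Pa.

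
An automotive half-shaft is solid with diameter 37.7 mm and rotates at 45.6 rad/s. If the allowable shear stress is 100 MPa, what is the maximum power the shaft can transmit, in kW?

J = πd⁴/32 = π(0.0377)⁴/32 = 1.983×10^-7 m⁴.
T_max = τ_allow·J/r = 1.00×10^8 × 1.983×10^-7 / 0.0189 = 1052 N·m.
ω = 45.6 rad/s, so P_max = T_max·ω = 4.798×10^4 W.

48.0 kW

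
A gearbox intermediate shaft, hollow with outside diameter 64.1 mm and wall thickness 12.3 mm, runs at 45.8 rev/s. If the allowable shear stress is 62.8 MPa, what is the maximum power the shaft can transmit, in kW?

800 kW

J = π(d_o⁴ − d_i⁴)/32 = π(0.0641⁴ − 0.0395⁴)/32 = 1.418×10^-6 m⁴.
T_max = τ_allow·J/r = 6.28×10^7 × 1.418×10^-6 / 0.0320 = 2779 N·m.
ω = 2π·45.8 = 287.8 rad/s, so P_max = T_max·ω = 7.998×10^5 W.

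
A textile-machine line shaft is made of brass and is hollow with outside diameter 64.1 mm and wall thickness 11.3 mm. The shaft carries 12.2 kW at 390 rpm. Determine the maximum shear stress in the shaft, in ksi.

1.02 ksi

ω = 2π·390/60 = 40.84 rad/s, so T = P/ω = 12.2×10³ / 40.84 = 298.7 N·m.
J = π(d_o⁴ − d_i⁴)/32 = π(0.0641⁴ − 0.0415⁴)/32 = 1.366×10^-6 m⁴.
τ_max = T·r/J = 298.7 × 0.0320 / 1.366×10^-6 = 7.008×10^6 Pa.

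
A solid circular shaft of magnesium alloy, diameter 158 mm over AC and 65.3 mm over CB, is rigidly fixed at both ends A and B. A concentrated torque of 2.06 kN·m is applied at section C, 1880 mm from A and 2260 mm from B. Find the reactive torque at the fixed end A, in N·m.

Compatibility: T_A·a/J_AC = T_B·b/J_CB with T_A + T_B = T₀.
J_AC = 6.12×10^-5 m⁴, J_CB = 1.79×10^-6 m⁴, so T_A = T₀·(J_AC/a)/((J_AC/a)+(J_CB/b)) = 2011 N·m, T_B = 48.81 N·m.

2010 N·m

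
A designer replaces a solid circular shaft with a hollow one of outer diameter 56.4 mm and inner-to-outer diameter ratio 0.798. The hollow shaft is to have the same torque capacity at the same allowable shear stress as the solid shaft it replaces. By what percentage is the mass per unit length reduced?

48.6 %

Equal τ_max and T ⇒ the solid shaft needs d_s³ = d_o³(1−k⁴), so d_s = 56.4·(1−0.798⁴)^(1/3) = 47.42 mm.
Area ratio A_h/A_s = d_o²(1−k²)/d_s² = (1−k²)/(1−k⁴)^(2/3) = 0.5137.
Mass saving = 1 − 0.5137 = 48.6 %.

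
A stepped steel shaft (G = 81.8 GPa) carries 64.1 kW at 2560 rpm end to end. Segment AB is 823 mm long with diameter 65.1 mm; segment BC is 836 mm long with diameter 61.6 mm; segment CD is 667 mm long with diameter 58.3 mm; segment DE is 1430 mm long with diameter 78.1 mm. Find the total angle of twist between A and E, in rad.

ω = 2π·2560/60 = 268.1 rad/s, so T = P/ω = 64.1×10³ / 268.1 = 239.1 N·m.
J_AB = π(0.0651)⁴/32 = 1.76×10^-6 m⁴; J_BC = π(0.0616)⁴/32 = 1.41×10^-6 m⁴; J_CD = π(0.0583)⁴/32 = 1.13×10^-6 m⁴; J_DE = π(0.0781)⁴/32 = 3.65×10^-6 m⁴.
θ = (T/G)·Σ L_i/J_i = (239.1/81.8×10⁹)·(0.823/1.76×10^-6 + 0.836/1.41×10^-6 + 0.667/1.13×10^-6 + 1.43/3.65×10^-6) = 5.956×10^-3 rad.

0.00596 rad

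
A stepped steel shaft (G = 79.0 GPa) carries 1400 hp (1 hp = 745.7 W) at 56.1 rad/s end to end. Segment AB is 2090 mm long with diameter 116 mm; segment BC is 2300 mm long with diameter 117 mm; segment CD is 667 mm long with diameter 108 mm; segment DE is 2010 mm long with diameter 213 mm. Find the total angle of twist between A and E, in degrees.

4.08°

ω = 56.1 rad/s, so T = P/ω = 1400×745.7 / 56.10 = 18610 N·m.
J_AB = π(0.116)⁴/32 = 1.78×10^-5 m⁴; J_BC = π(0.117)⁴/32 = 1.84×10^-5 m⁴; J_CD = π(0.108)⁴/32 = 1.34×10^-5 m⁴; J_DE = π(0.213)⁴/32 = 2.02×10^-4 m⁴.
θ = (T/G)·Σ L_i/J_i = (18610/79.0×10⁹)·(2.09/1.78×10^-5 + 2.30/1.84×10^-5 + 0.667/1.34×10^-5 + 2.01/2.02×10^-4) = 0.07125 rad.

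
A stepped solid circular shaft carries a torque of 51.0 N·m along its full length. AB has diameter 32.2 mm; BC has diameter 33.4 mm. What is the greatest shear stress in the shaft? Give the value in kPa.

Under the same torque, τ_max = 16T/(πd³) is largest where d is smallest — segment AB (d = 32.2 mm).
τ_max = 16·51.00/(π·(0.0322)³) = 7.780×10^6 Pa.

7780 kPa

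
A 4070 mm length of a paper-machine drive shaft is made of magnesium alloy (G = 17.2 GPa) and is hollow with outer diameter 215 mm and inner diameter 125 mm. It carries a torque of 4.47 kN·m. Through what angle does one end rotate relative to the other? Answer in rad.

J = π(d_o⁴ − d_i⁴)/32 = π(0.215⁴ − 0.125⁴)/32 = 1.858×10^-4 m⁴.
θ = T·L/(G·J) = 4470 × 4.07 / (17.2×10⁹ × 1.858×10^-4) = 5.693×10^-3 rad.

0.00569 rad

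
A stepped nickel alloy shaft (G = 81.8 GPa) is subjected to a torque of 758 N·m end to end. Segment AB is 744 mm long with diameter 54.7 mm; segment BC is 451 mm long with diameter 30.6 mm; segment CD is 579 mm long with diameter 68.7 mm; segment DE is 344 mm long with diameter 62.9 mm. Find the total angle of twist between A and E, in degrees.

3.49°

J_AB = π(0.0547)⁴/32 = 8.79×10^-7 m⁴; J_BC = π(0.0306)⁴/32 = 8.61×10^-8 m⁴; J_CD = π(0.0687)⁴/32 = 2.19×10^-6 m⁴; J_DE = π(0.0629)⁴/32 = 1.54×10^-6 m⁴.
θ = (T/G)·Σ L_i/J_i = (758.0/81.8×10⁹)·(0.744/8.79×10^-7 + 0.451/8.61×10^-8 + 0.579/2.19×10^-6 + 0.344/1.54×10^-6) = 0.06092 rad.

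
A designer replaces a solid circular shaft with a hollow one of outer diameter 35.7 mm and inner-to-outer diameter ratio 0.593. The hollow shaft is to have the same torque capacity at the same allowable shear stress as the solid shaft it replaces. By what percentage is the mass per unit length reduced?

Equal τ_max and T ⇒ the solid shaft needs d_s³ = d_o³(1−k⁴), so d_s = 35.7·(1−0.593⁴)^(1/3) = 34.16 mm.
Area ratio A_h/A_s = d_o²(1−k²)/d_s² = (1−k²)/(1−k⁴)^(2/3) = 0.7080.
Mass saving = 1 − 0.7080 = 29.2 %.

29.2 %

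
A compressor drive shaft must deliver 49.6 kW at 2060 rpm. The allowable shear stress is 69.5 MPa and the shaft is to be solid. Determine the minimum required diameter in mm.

ω = 2π·2060/60 = 215.7 rad/s, so T = P/ω = 49.6×10³ / 215.7 = 229.9 N·m.
For a solid shaft τ_max = 16T/(πd³), so d = (16T/(π τ_allow))^(1/3) = (16·229.9/(π·6.95×10^7))^(1/3) = 0.02564 m.

25.6 mm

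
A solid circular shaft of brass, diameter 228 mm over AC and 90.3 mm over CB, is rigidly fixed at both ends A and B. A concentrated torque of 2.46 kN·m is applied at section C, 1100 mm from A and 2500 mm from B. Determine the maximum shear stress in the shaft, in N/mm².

1.05 N/mm²

Compatibility: T_A·a/J_AC = T_B·b/J_CB with T_A + T_B = T₀.
J_AC = 2.65×10^-4 m⁴, J_CB = 6.53×10^-6 m⁴, so T_A = T₀·(J_AC/a)/((J_AC/a)+(J_CB/b)) = 2434 N·m, T_B = 26.35 N·m.
τ in each portion: τ_AC = 1.05×10^6 Pa, τ_CB = 1.82×10^5 Pa; maximum is in AC.
τ_max = T_AC·r/J = 2434·0.114/2.65×10^-4 = 1.046×10^6 Pa.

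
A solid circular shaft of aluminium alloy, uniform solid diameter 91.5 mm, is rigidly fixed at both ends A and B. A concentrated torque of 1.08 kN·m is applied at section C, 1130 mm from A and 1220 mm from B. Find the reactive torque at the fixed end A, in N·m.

561 N·m

With uniform GJ and both ends fixed, compatibility θ_AC = θ_CB gives T_A·a = T_B·b, together with T_A + T_B = T₀.
T_A = T₀·b/(a+b) = 1080·1220/2350 = 560.7 N·m; T_B = 519.3 N·m.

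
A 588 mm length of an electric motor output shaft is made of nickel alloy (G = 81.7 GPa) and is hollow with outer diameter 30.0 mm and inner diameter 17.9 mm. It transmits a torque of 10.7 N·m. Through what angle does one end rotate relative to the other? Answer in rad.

J = π(d_o⁴ − d_i⁴)/32 = π(0.0300⁴ − 0.0179⁴)/32 = 6.944×10^-8 m⁴.
θ = T·L/(G·J) = 10.70 × 0.588 / (81.7×10⁹ × 6.944×10^-8) = 1.109×10^-3 rad.

0.00111 rad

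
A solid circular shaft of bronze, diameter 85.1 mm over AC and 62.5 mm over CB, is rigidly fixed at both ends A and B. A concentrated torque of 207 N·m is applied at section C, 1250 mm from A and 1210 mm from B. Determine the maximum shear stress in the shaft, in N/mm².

1.32 N/mm²

Compatibility: T_A·a/J_AC = T_B·b/J_CB with T_A + T_B = T₀.
J_AC = 5.15×10^-6 m⁴, J_CB = 1.50×10^-6 m⁴, so T_A = T₀·(J_AC/a)/((J_AC/a)+(J_CB/b)) = 159.2 N·m, T_B = 47.84 N·m.
τ in each portion: τ_AC = 1.32×10^6 Pa, τ_CB = 9.98×10^5 Pa; maximum is in AC.
τ_max = T_AC·r/J = 159.2·0.0425/5.15×10^-6 = 1.315×10^6 Pa.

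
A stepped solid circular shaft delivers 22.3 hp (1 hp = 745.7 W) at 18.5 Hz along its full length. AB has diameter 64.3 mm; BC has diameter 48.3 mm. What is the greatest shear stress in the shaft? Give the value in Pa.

ω = 2π·18.5 = 116.2 rad/s, so T = P/ω = 22.3×745.7 / 116.2 = 143.1 N·m.
Under the same torque, τ_max = 16T/(πd³) is largest where d is smallest — segment BC (d = 48.3 mm).
τ_max = 16·143.1/(π·(0.0483)³) = 6.466×10^6 Pa.

6.47e6 Pa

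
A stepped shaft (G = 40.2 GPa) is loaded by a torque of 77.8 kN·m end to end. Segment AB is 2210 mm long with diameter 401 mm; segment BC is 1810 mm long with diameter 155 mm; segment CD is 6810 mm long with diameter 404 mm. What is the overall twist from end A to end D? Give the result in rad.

J_AB = π(0.401)⁴/32 = 2.54×10^-3 m⁴; J_BC = π(0.155)⁴/32 = 5.67×10^-5 m⁴; J_CD = π(0.404)⁴/32 = 2.62×10^-3 m⁴.
θ = (T/G)·Σ L_i/J_i = (77800/40.2×10⁹)·(2.21/2.54×10^-3 + 1.81/5.67×10^-5 + 6.81/2.62×10^-3) = 0.06854 rad.

0.0685 rad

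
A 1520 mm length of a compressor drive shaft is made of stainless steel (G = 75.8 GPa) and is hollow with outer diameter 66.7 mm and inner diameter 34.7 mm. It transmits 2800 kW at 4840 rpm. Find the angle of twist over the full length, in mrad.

61.5 mrad

ω = 2π·4840/60 = 506.8 rad/s, so T = P/ω = 2800×10³ / 506.8 = 5524 N·m.
J = π(d_o⁴ − d_i⁴)/32 = π(0.0667⁴ − 0.0347⁴)/32 = 1.801×10^-6 m⁴.
θ = T·L/(G·J) = 5524 × 1.52 / (75.8×10⁹ × 1.801×10^-6) = 0.06152 rad.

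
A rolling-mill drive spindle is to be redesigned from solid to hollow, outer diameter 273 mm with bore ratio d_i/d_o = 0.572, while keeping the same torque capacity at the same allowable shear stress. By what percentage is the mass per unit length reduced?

Equal τ_max and T ⇒ the solid shaft needs d_s³ = d_o³(1−k⁴), so d_s = 273·(1−0.572⁴)^(1/3) = 262.9 mm.
Area ratio A_h/A_s = d_o²(1−k²)/d_s² = (1−k²)/(1−k⁴)^(2/3) = 0.7256.
Mass saving = 1 − 0.7256 = 27.4 %.

27.4 %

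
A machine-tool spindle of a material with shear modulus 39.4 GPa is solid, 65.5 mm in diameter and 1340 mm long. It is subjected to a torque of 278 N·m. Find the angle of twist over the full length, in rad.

J = πd⁴/32 = π(0.0655)⁴/32 = 1.807×10^-6 m⁴.
θ = T·L/(G·J) = 278.0 × 1.34 / (39.4×10⁹ × 1.807×10^-6) = 5.232×10^-3 rad.

0.00523 rad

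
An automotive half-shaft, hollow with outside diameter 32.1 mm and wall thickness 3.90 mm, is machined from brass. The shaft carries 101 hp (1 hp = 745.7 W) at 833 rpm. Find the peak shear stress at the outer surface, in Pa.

1.98e8 Pa

ω = 2π·833/60 = 87.23 rad/s, so T = P/ω = 101×745.7 / 87.23 = 863.4 N·m.
J = π(d_o⁴ − d_i⁴)/32 = π(0.0321⁴ − 0.0243⁴)/32 = 7.001×10^-8 m⁴.
τ_max = T·r/J = 863.4 × 0.0161 / 7.001×10^-8 = 1.980×10^8 Pa.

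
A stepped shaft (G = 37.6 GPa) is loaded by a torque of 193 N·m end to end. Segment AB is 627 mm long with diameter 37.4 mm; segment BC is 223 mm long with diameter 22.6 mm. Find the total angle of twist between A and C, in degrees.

J_AB = π(0.0374)⁴/32 = 1.92×10^-7 m⁴; J_BC = π(0.0226)⁴/32 = 2.56×10^-8 m⁴.
θ = (T/G)·Σ L_i/J_i = (193.0/37.6×10⁹)·(0.627/1.92×10^-7 + 0.223/2.56×10^-8) = 0.06145 rad.

3.52°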